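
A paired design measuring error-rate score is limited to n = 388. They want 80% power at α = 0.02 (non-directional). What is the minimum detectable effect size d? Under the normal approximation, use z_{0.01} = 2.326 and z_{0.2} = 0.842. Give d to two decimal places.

For a single sample (or paired design) of n = 388: d_min = (z_{α/2} + z_β)/√n.
z-sum = 2.326 + 0.842 = 3.168.
d_min = 3.168 / √388 = 3.168 / 19.698 = 0.161.

d_min ≈ 0.16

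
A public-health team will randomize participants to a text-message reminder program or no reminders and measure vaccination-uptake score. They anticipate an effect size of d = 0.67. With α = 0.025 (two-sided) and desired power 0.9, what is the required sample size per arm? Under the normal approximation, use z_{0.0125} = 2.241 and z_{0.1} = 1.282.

For two independent groups with equal n: n = 2·((z_{α/2} + z_β) / d)².
z_{α/2} + z_β = 2.241 + 1.282 = 3.523.
n = 2 × (3.523 / 0.67)² = 2 × 5.258² = 2 × 27.65 = 55.3.
Round up to the next whole participant.

n = 56 per group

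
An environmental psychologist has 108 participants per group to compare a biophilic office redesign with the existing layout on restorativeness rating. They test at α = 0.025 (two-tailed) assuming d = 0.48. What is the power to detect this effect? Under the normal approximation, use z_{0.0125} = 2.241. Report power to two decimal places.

For two equal groups, power = Φ(d·√(n/2) − z_{α/2}).
d·√(n/2) = 0.48 × √(108/2) = 0.48 × 7.348 = 3.527.
z_β = 3.527 − 2.241 = 1.286.
Power = Φ(1.286) = 0.901.

power ≈ 0.90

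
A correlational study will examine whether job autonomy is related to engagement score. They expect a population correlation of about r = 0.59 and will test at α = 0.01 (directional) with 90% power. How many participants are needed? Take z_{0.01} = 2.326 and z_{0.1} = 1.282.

Fisher's z: C = ½·ln((1+r)/(1−r)) = ½·ln(3.8780) = 0.6777.
n = ((z_{α} + z_β)/C)² + 3.
(2.326 + 1.282) / 0.6777 = 3.608 / 0.6777 = 5.324.
n = 5.324² + 3 = 28.34 + 3 = 31.3.
Round up.

n = 32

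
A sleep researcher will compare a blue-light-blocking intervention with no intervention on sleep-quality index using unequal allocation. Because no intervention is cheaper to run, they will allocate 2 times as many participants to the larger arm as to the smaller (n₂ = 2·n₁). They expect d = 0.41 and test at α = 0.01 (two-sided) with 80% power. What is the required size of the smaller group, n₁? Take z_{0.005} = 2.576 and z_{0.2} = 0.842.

With allocation ratio k = n₂/n₁ = 2, Var(x̄₁−x̄₂) = σ²(1/n₁ + 1/(k·n₁)) = σ²·(k+1)/(k·n₁).
So n₁ = (1 + 1/k)·((z_{α/2} + z_β)/d)² = 1.500 × (3.418/0.41)².
n₁ = 1.500 × 69.50 = 104.2.
Round up: n₁ = 105, giving n₂ = 2 × 105 = 210.

n₁ = 105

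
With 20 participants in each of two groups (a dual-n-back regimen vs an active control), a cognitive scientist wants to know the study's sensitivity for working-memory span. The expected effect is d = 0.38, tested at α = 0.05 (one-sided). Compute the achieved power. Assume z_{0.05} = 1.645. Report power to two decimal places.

power ≈ 0.33

For two equal groups, power = Φ(d·√(n/2) − z_{α}).
d·√(n/2) = 0.38 × √(20/2) = 0.38 × 3.162 = 1.202.
z_β = 1.202 − 1.645 = -0.443.
Power = Φ(-0.443) = 0.329.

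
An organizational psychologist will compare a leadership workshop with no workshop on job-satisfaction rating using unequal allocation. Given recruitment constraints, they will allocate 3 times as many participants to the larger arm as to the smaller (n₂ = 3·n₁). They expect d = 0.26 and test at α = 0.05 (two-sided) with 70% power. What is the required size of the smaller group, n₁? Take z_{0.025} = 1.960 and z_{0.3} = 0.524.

n₁ = 122

With allocation ratio k = n₂/n₁ = 3, Var(x̄₁−x̄₂) = σ²(1/n₁ + 1/(k·n₁)) = σ²·(k+1)/(k·n₁).
So n₁ = (1 + 1/k)·((z_{α/2} + z_β)/d)² = 1.333 × (2.484/0.26)².
n₁ = 1.333 × 91.28 = 121.7.
Round up: n₁ = 122, giving n₂ = 3 × 122 = 366.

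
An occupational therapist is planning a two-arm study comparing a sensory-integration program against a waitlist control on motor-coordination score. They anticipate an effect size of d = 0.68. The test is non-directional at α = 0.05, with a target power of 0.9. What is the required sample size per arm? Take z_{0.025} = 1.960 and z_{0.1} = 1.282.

n = 46 per group

For two independent groups with equal n: n = 2·((z_{α/2} + z_β) / d)².
z_{α/2} + z_β = 1.960 + 1.282 = 3.242.
n = 2 × (3.242 / 0.68)² = 2 × 4.768² = 2 × 22.73 = 45.5.
Round up to the next whole participant.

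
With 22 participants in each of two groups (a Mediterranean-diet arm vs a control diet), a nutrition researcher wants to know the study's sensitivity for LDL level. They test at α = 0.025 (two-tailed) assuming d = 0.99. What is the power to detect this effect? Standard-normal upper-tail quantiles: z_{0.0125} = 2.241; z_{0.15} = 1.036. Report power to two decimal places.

For two equal groups, power = Φ(d·√(n/2) − z_{α/2}).
d·√(n/2) = 0.99 × √(22/2) = 0.99 × 3.317 = 3.283.
z_β = 3.283 − 2.241 = 1.042.
Power = Φ(1.042) = 0.851.

power ≈ 0.85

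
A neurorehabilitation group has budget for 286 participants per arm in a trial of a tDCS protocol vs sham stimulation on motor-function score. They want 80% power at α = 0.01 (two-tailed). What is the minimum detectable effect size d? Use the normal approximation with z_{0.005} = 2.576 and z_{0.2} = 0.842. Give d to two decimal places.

For two independent groups of n = 286 each: d_min = (z_{α/2} + z_β)·√(2/n).
z-sum = 2.576 + 0.842 = 3.418.
d_min = 3.418 × √(2/286) = 3.418 × 0.0836 = 0.286.

d_min ≈ 0.29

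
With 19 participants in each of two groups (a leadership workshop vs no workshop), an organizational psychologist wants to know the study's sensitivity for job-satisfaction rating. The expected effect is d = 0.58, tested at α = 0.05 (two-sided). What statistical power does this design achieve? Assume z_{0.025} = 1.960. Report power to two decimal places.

power ≈ 0.43

For two equal groups, power = Φ(d·√(n/2) − z_{α/2}).
d·√(n/2) = 0.58 × √(19/2) = 0.58 × 3.082 = 1.788.
z_β = 1.788 − 1.960 = -0.172.
Power = Φ(-0.172) = 0.432.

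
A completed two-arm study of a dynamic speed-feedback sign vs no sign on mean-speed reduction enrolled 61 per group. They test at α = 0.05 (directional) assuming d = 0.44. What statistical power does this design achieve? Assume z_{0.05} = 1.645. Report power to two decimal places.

power ≈ 0.78

For two equal groups, power = Φ(d·√(n/2) − z_{α}).
d·√(n/2) = 0.44 × √(61/2) = 0.44 × 5.523 = 2.430.
z_β = 2.430 − 1.645 = 0.785.
Power = Φ(0.785) = 0.784.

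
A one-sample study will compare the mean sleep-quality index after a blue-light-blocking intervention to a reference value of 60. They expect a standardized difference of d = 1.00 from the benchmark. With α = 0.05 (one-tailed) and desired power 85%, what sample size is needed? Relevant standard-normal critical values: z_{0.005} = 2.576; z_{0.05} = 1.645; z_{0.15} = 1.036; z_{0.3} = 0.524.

For a one-sample test: n = ((z_{α} + z_β) / d)².
z_{α} + z_β = 1.645 + 1.036 = 2.681.
n = (2.681 / 1.00)² = 2.681² = 7.19.
Round up.

n = 8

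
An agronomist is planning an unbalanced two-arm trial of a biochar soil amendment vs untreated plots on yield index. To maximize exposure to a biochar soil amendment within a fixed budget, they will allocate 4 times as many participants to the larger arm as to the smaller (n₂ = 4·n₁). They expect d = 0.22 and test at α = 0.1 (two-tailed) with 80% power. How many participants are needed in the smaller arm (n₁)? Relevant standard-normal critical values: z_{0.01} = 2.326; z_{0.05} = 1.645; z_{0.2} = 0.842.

n₁ = 160

With allocation ratio k = n₂/n₁ = 4, Var(x̄₁−x̄₂) = σ²(1/n₁ + 1/(k·n₁)) = σ²·(k+1)/(k·n₁).
So n₁ = (1 + 1/k)·((z_{α/2} + z_β)/d)² = 1.250 × (2.487/0.22)².
n₁ = 1.250 × 127.79 = 159.7.
Round up: n₁ = 160, giving n₂ = 4 × 160 = 640.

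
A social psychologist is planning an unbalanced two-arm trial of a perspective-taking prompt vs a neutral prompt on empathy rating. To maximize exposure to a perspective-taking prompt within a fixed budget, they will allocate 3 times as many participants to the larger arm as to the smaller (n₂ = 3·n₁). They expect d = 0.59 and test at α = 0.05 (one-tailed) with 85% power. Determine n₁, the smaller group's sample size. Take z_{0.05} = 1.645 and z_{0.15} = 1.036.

n₁ = 28

With allocation ratio k = n₂/n₁ = 3, Var(x̄₁−x̄₂) = σ²(1/n₁ + 1/(k·n₁)) = σ²·(k+1)/(k·n₁).
So n₁ = (1 + 1/k)·((z_{α} + z_β)/d)² = 1.333 × (2.681/0.59)².
n₁ = 1.333 × 20.65 = 27.5.
Round up: n₁ = 28, giving n₂ = 3 × 28 = 84.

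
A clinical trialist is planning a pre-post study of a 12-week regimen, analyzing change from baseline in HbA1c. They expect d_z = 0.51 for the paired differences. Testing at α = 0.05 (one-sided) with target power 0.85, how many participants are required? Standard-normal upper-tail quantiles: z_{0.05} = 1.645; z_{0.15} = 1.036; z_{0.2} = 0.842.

n = 28 pairs

For a paired (one-sample on differences) test: n = ((z_{α} + z_β) / d)².
z_{α} + z_β = 1.645 + 1.036 = 2.681.
n = (2.681 / 0.51)² = 5.257² = 27.63.
Round up.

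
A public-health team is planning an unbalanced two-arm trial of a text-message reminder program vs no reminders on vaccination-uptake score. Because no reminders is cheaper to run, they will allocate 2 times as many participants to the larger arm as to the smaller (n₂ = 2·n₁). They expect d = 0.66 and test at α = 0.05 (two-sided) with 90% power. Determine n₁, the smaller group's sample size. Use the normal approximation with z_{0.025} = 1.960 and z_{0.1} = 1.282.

With allocation ratio k = n₂/n₁ = 2, Var(x̄₁−x̄₂) = σ²(1/n₁ + 1/(k·n₁)) = σ²·(k+1)/(k·n₁).
So n₁ = (1 + 1/k)·((z_{α/2} + z_β)/d)² = 1.500 × (3.242/0.66)².
n₁ = 1.500 × 24.13 = 36.2.
Round up: n₁ = 37, giving n₂ = 2 × 37 = 74.

n₁ = 37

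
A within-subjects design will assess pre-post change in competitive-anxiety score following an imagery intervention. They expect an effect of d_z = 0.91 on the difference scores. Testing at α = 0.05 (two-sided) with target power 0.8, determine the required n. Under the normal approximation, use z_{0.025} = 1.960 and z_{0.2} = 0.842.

For a paired (one-sample on differences) test: n = ((z_{α/2} + z_β) / d)².
z_{α/2} + z_β = 1.960 + 0.842 = 2.802.
n = (2.802 / 0.91)² = 3.079² = 9.48.
Round up.

n = 10 pairs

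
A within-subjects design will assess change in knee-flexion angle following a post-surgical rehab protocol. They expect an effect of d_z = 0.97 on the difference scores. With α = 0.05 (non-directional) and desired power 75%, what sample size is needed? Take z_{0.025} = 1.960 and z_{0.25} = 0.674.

For a paired (one-sample on differences) test: n = ((z_{α/2} + z_β) / d)².
z_{α/2} + z_β = 1.960 + 0.674 = 2.634.
n = (2.634 / 0.97)² = 2.715² = 7.37.
Round up.

n = 8 pairs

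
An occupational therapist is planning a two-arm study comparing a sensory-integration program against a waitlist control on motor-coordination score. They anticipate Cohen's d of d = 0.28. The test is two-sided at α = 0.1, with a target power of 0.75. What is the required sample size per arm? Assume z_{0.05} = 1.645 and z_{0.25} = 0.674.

For two independent groups with equal n: n = 2·((z_{α/2} + z_β) / d)².
z_{α/2} + z_β = 1.645 + 0.674 = 2.319.
n = 2 × (2.319 / 0.28)² = 2 × 8.282² = 2 × 68.59 = 137.2.
Round up to the next whole participant.

n = 138 per group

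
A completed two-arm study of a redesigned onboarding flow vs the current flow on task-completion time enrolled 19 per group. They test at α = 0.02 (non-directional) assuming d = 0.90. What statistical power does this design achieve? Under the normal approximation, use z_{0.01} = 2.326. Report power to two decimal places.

For two equal groups, power = Φ(d·√(n/2) − z_{α/2}).
d·√(n/2) = 0.90 × √(19/2) = 0.90 × 3.082 = 2.774.
z_β = 2.774 − 2.326 = 0.448.
Power = Φ(0.448) = 0.673.

power ≈ 0.67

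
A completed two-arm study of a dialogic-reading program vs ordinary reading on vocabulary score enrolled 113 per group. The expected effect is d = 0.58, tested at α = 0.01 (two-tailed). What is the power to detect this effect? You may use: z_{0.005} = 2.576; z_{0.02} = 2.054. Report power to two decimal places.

power ≈ 0.96

For two equal groups, power = Φ(d·√(n/2) − z_{α/2}).
d·√(n/2) = 0.58 × √(113/2) = 0.58 × 7.517 = 4.360.
z_β = 4.360 − 2.576 = 1.784.
Power = Φ(1.784) = 0.963.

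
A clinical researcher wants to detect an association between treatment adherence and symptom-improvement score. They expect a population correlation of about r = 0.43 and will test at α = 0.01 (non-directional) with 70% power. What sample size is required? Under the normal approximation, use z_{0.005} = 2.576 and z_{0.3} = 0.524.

n = 49

Fisher's z: C = ½·ln((1+r)/(1−r)) = ½·ln(2.5088) = 0.4599.
n = ((z_{α/2} + z_β)/C)² + 3.
(2.576 + 0.524) / 0.4599 = 3.100 / 0.4599 = 6.741.
n = 6.741² + 3 = 45.44 + 3 = 48.4.
Round up.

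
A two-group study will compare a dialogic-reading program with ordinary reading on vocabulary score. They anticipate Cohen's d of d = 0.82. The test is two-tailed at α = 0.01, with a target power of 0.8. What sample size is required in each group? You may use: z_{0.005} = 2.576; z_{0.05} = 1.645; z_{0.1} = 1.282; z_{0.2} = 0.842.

n = 35 per group

For two independent groups with equal n: n = 2·((z_{α/2} + z_β) / d)².
z_{α/2} + z_β = 2.576 + 0.842 = 3.418.
n = 2 × (3.418 / 0.82)² = 2 × 4.168² = 2 × 17.37 = 34.7.
Round up to the next whole participant.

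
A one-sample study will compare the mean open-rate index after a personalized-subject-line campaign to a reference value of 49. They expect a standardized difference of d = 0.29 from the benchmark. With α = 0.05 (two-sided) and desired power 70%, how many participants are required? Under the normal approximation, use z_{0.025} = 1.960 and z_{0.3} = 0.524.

n = 74

For a one-sample test: n = ((z_{α/2} + z_β) / d)².
z_{α/2} + z_β = 1.960 + 0.524 = 2.484.
n = (2.484 / 0.29)² = 8.566² = 73.37.
Round up.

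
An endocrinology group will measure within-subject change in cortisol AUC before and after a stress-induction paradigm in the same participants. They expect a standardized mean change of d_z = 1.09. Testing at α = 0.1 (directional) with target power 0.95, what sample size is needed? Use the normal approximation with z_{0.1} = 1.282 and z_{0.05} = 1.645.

For a paired (one-sample on differences) test: n = ((z_{α} + z_β) / d)².
z_{α} + z_β = 1.282 + 1.645 = 2.927.
n = (2.927 / 1.09)² = 2.685² = 7.21.
Round up.

n = 8 pairs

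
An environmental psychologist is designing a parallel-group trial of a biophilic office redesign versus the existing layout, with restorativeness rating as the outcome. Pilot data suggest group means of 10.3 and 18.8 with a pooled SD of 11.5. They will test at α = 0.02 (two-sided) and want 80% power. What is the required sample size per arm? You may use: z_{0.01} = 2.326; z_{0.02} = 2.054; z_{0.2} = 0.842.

Cohen's d = |M₁ − M₂| / SD_pooled = |10.3 − 18.8| / 11.5 = 8.5 / 11.5 = 0.739.
For two independent groups with equal n: n = 2·((z_{α/2} + z_β) / d)².
z_{α/2} + z_β = 2.326 + 0.842 = 3.168.
n = 2 × (3.168 / 0.739)² = 2 × 4.287² = 2 × 18.38 = 36.8.
Round up to the next whole participant.

n = 37 per group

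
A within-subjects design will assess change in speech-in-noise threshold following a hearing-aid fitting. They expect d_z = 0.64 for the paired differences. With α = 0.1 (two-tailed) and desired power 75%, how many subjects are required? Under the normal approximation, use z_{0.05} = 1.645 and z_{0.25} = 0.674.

n = 14 pairs

For a paired (one-sample on differences) test: n = ((z_{α/2} + z_β) / d)².
z_{α/2} + z_β = 1.645 + 0.674 = 2.319.
n = (2.319 / 0.64)² = 3.623² = 13.13.
Round up.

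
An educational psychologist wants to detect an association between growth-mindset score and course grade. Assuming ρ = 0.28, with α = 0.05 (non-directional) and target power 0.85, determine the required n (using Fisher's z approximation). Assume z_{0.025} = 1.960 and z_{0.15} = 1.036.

n = 112

Fisher's z: C = ½·ln((1+r)/(1−r)) = ½·ln(1.7778) = 0.2877.
n = ((z_{α/2} + z_β)/C)² + 3.
(1.960 + 1.036) / 0.2877 = 2.996 / 0.2877 = 10.414.
n = 10.414² + 3 = 108.44 + 3 = 111.4.
Round up.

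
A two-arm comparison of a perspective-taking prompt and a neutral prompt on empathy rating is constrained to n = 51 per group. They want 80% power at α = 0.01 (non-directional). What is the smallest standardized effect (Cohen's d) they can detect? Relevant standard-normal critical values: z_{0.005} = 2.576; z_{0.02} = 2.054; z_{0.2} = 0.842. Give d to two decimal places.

For two independent groups of n = 51 each: d_min = (z_{α/2} + z_β)·√(2/n).
z-sum = 2.576 + 0.842 = 3.418.
d_min = 3.418 × √(2/51) = 3.418 × 0.1980 = 0.677.

d_min ≈ 0.68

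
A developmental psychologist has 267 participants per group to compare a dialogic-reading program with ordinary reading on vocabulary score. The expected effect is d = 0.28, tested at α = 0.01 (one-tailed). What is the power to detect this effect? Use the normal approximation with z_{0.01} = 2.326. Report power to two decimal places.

For two equal groups, power = Φ(d·√(n/2) − z_{α}).
d·√(n/2) = 0.28 × √(267/2) = 0.28 × 11.554 = 3.235.
z_β = 3.235 − 2.326 = 0.909.
Power = Φ(0.909) = 0.818.

power ≈ 0.82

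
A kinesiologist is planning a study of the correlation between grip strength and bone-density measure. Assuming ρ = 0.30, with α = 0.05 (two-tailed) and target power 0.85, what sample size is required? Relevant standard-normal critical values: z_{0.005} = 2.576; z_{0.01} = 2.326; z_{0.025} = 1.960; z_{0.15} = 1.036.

n = 97

Fisher's z: C = ½·ln((1+r)/(1−r)) = ½·ln(1.8571) = 0.3095.
n = ((z_{α/2} + z_β)/C)² + 3.
(1.960 + 1.036) / 0.3095 = 2.996 / 0.3095 = 9.680.
n = 9.680² + 3 = 93.70 + 3 = 96.7.
Round up.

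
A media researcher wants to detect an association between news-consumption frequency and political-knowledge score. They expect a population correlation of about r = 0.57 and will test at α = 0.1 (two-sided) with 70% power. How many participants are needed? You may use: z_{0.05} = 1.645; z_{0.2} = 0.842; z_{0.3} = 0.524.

Fisher's z: C = ½·ln((1+r)/(1−r)) = ½·ln(3.6512) = 0.6475.
n = ((z_{α/2} + z_β)/C)² + 3.
(1.645 + 0.524) / 0.6475 = 2.169 / 0.6475 = 3.350.
n = 3.350² + 3 = 11.22 + 3 = 14.2.
Round up.

n = 15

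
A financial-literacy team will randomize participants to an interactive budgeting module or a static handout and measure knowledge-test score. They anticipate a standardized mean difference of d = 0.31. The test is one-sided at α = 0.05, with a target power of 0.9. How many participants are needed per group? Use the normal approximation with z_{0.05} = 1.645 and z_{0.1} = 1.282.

n = 179 per group

For two independent groups with equal n: n = 2·((z_{α} + z_β) / d)².
z_{α} + z_β = 1.645 + 1.282 = 2.927.
n = 2 × (2.927 / 0.31)² = 2 × 9.442² = 2 × 89.15 = 178.3.
Round up to the next whole participant.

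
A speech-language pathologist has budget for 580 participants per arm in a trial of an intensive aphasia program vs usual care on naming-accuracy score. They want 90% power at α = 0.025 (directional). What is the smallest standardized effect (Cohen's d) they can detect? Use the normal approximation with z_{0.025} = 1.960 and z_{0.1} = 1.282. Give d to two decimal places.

For two independent groups of n = 580 each: d_min = (z_{α} + z_β)·√(2/n).
z-sum = 1.960 + 1.282 = 3.242.
d_min = 3.242 × √(2/580) = 3.242 × 0.0587 = 0.190.

d_min ≈ 0.19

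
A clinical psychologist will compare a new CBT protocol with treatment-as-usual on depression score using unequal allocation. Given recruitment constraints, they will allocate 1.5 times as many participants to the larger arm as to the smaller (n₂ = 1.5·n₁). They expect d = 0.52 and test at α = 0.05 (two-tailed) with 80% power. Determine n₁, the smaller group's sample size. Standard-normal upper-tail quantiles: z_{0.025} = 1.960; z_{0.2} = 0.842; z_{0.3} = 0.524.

With allocation ratio k = n₂/n₁ = 1.5, Var(x̄₁−x̄₂) = σ²(1/n₁ + 1/(k·n₁)) = σ²·(k+1)/(k·n₁).
So n₁ = (1 + 1/k)·((z_{α/2} + z_β)/d)² = 1.667 × (2.802/0.52)².
n₁ = 1.667 × 29.04 = 48.4.
Round up: n₁ = 49, giving n₂ = ⌈1.5 × 49⌉ = ⌈73.5⌉ = 74.

n₁ = 49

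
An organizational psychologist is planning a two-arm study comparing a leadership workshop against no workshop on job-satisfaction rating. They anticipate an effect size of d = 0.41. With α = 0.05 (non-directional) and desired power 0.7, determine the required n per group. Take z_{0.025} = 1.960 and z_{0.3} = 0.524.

For two independent groups with equal n: n = 2·((z_{α/2} + z_β) / d)².
z_{α/2} + z_β = 1.960 + 0.524 = 2.484.
n = 2 × (2.484 / 0.41)² = 2 × 6.059² = 2 × 36.71 = 73.4.
Round up to the next whole participant.

n = 74 per group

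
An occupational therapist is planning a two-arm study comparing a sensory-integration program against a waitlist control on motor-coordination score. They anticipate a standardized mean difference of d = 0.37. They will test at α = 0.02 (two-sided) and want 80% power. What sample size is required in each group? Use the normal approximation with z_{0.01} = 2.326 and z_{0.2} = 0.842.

n = 147 per group

For two independent groups with equal n: n = 2·((z_{α/2} + z_β) / d)².
z_{α/2} + z_β = 2.326 + 0.842 = 3.168.
n = 2 × (3.168 / 0.37)² = 2 × 8.562² = 2 × 73.31 = 146.6.
Round up to the next whole participant.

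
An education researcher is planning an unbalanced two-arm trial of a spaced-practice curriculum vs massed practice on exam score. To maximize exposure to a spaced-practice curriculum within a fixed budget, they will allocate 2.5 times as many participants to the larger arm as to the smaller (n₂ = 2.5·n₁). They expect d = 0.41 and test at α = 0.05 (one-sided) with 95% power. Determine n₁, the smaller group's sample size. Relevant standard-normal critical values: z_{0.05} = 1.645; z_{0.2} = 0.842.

n₁ = 91

With allocation ratio k = n₂/n₁ = 2.5, Var(x̄₁−x̄₂) = σ²(1/n₁ + 1/(k·n₁)) = σ²·(k+1)/(k·n₁).
So n₁ = (1 + 1/k)·((z_{α} + z_β)/d)² = 1.400 × (3.290/0.41)².
n₁ = 1.400 × 64.39 = 90.1.
Round up: n₁ = 91, giving n₂ = ⌈2.5 × 91⌉ = ⌈227.5⌉ = 228.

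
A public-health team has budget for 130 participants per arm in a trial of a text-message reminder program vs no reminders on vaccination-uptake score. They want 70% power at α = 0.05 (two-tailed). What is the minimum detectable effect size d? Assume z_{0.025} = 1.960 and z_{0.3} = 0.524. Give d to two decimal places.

For two independent groups of n = 130 each: d_min = (z_{α/2} + z_β)·√(2/n).
z-sum = 1.960 + 0.524 = 2.484.
d_min = 2.484 × √(2/130) = 2.484 × 0.1240 = 0.308.

d_min ≈ 0.31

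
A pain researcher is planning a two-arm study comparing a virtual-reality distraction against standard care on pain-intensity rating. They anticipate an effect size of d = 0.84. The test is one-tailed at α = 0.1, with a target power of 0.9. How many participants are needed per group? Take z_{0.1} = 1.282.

n = 19 per group

For two independent groups with equal n: n = 2·((z_{α} + z_β) / d)².
z_{α} + z_β = 1.282 + 1.282 = 2.564.
n = 2 × (2.564 / 0.84)² = 2 × 3.052² = 2 × 9.32 = 18.6.
Round up to the next whole participant.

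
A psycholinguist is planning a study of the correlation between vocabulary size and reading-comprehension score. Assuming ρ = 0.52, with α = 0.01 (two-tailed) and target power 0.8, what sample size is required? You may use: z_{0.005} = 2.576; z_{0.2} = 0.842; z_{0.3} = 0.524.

n = 39

Fisher's z: C = ½·ln((1+r)/(1−r)) = ½·ln(3.1667) = 0.5763.
n = ((z_{α/2} + z_β)/C)² + 3.
(2.576 + 0.842) / 0.5763 = 3.418 / 0.5763 = 5.931.
n = 5.931² + 3 = 35.18 + 3 = 38.2.
Round up.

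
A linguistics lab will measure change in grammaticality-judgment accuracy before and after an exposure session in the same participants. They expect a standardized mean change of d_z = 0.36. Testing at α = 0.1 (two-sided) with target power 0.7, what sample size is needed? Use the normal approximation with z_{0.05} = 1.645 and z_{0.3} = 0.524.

For a paired (one-sample on differences) test: n = ((z_{α/2} + z_β) / d)².
z_{α/2} + z_β = 1.645 + 0.524 = 2.169.
n = (2.169 / 0.36)² = 6.025² = 36.30.
Round up.

n = 37 pairs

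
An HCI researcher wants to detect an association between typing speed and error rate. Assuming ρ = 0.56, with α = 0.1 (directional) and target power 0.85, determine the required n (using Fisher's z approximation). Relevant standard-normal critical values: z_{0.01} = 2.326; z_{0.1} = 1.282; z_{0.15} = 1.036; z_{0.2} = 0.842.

Fisher's z: C = ½·ln((1+r)/(1−r)) = ½·ln(3.5455) = 0.6328.
n = ((z_{α} + z_β)/C)² + 3.
(1.282 + 1.036) / 0.6328 = 2.318 / 0.6328 = 3.663.
n = 3.663² + 3 = 13.42 + 3 = 16.4.
Round up.

n = 17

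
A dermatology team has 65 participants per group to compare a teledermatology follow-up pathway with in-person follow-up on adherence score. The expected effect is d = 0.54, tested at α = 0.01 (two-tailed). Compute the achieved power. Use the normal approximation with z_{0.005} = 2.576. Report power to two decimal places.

power ≈ 0.69

For two equal groups, power = Φ(d·√(n/2) − z_{α/2}).
d·√(n/2) = 0.54 × √(65/2) = 0.54 × 5.701 = 3.078.
z_β = 3.078 − 2.576 = 0.502.
Power = Φ(0.502) = 0.692.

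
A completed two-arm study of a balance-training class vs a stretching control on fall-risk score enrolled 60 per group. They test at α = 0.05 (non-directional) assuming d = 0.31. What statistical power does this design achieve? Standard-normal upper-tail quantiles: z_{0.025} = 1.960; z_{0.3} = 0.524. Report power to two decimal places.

For two equal groups, power = Φ(d·√(n/2) − z_{α/2}).
d·√(n/2) = 0.31 × √(60/2) = 0.31 × 5.477 = 1.698.
z_β = 1.698 − 1.960 = -0.262.
Power = Φ(-0.262) = 0.397.

power ≈ 0.40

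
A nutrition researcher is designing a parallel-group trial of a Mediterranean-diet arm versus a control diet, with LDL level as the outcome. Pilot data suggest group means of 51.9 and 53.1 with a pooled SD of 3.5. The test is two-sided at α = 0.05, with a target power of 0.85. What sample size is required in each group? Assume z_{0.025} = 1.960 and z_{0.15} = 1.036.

n = 153 per group

Cohen's d = |M₁ − M₂| / SD_pooled = |51.9 − 53.1| / 3.5 = 1.2 / 3.5 = 0.343.
For two independent groups with equal n: n = 2·((z_{α/2} + z_β) / d)².
z_{α/2} + z_β = 1.960 + 1.036 = 2.996.
n = 2 × (2.996 / 0.343)² = 2 × 8.735² = 2 × 76.29 = 152.6.
Round up to the next whole participant.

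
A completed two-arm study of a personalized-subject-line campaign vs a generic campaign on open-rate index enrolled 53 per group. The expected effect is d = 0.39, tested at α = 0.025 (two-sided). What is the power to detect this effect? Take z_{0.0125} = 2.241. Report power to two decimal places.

For two equal groups, power = Φ(d·√(n/2) − z_{α/2}).
d·√(n/2) = 0.39 × √(53/2) = 0.39 × 5.148 = 2.008.
z_β = 2.008 − 2.241 = -0.233.
Power = Φ(-0.233) = 0.408.

power ≈ 0.41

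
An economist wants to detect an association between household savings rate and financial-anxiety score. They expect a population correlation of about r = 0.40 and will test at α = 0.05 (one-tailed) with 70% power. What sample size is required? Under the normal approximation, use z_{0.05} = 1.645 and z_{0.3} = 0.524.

n = 30

Fisher's z: C = ½·ln((1+r)/(1−r)) = ½·ln(2.3333) = 0.4236.
n = ((z_{α} + z_β)/C)² + 3.
(1.645 + 0.524) / 0.4236 = 2.169 / 0.4236 = 5.120.
n = 5.120² + 3 = 26.22 + 3 = 29.2.
Round up.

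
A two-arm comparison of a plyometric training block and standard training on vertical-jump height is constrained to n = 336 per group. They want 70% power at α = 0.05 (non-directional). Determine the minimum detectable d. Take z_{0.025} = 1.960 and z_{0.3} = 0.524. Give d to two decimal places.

d_min ≈ 0.19

For two independent groups of n = 336 each: d_min = (z_{α/2} + z_β)·√(2/n).
z-sum = 1.960 + 0.524 = 2.484.
d_min = 2.484 × √(2/336) = 2.484 × 0.0772 = 0.192.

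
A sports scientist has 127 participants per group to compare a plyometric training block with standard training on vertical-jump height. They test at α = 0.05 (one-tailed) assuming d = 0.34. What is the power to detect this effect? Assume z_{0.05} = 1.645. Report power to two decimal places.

power ≈ 0.86

For two equal groups, power = Φ(d·√(n/2) − z_{α}).
d·√(n/2) = 0.34 × √(127/2) = 0.34 × 7.969 = 2.709.
z_β = 2.709 − 1.645 = 1.064.
Power = Φ(1.064) = 0.856.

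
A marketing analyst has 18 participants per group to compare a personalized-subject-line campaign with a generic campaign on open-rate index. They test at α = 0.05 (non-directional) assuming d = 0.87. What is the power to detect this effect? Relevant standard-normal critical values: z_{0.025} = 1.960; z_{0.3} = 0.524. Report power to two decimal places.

power ≈ 0.74

For two equal groups, power = Φ(d·√(n/2) − z_{α/2}).
d·√(n/2) = 0.87 × √(18/2) = 0.87 × 3.000 = 2.610.
z_β = 2.610 − 1.960 = 0.650.
Power = Φ(0.650) = 0.742.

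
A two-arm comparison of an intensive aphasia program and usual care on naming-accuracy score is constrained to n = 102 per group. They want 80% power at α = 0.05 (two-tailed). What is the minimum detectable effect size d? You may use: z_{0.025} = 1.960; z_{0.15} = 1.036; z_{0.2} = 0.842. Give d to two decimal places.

For two independent groups of n = 102 each: d_min = (z_{α/2} + z_β)·√(2/n).
z-sum = 1.960 + 0.842 = 2.802.
d_min = 2.802 × √(2/102) = 2.802 × 0.1400 = 0.392.

d_min ≈ 0.39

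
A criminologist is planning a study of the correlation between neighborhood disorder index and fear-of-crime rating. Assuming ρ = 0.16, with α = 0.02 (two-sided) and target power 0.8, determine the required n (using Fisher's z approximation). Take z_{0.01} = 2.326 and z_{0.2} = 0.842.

n = 389

Fisher's z: C = ½·ln((1+r)/(1−r)) = ½·ln(1.3810) = 0.1614.
n = ((z_{α/2} + z_β)/C)² + 3.
(2.326 + 0.842) / 0.1614 = 3.168 / 0.1614 = 19.628.
n = 19.628² + 3 = 385.27 + 3 = 388.3.
Round up.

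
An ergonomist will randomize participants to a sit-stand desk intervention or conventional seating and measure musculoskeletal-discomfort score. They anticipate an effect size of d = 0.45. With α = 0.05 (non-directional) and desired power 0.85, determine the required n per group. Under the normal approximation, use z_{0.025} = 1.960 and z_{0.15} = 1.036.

For two independent groups with equal n: n = 2·((z_{α/2} + z_β) / d)².
z_{α/2} + z_β = 1.960 + 1.036 = 2.996.
n = 2 × (2.996 / 0.45)² = 2 × 6.658² = 2 × 44.33 = 88.7.
Round up to the next whole participant.

n = 89 per group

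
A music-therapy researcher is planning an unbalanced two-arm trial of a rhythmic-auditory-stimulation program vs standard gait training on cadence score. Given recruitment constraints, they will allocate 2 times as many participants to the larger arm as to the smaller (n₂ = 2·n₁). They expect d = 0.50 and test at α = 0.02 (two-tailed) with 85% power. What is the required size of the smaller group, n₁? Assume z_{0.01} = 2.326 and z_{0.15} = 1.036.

n₁ = 68

With allocation ratio k = n₂/n₁ = 2, Var(x̄₁−x̄₂) = σ²(1/n₁ + 1/(k·n₁)) = σ²·(k+1)/(k·n₁).
So n₁ = (1 + 1/k)·((z_{α/2} + z_β)/d)² = 1.500 × (3.362/0.50)².
n₁ = 1.500 × 45.21 = 67.8.
Round up: n₁ = 68, giving n₂ = 2 × 68 = 136.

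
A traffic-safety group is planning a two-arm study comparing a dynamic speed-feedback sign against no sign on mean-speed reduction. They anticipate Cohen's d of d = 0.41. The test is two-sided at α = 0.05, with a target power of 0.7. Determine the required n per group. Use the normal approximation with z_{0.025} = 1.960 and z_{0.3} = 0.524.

n = 74 per group

For two independent groups with equal n: n = 2·((z_{α/2} + z_β) / d)².
z_{α/2} + z_β = 1.960 + 0.524 = 2.484.
n = 2 × (2.484 / 0.41)² = 2 × 6.059² = 2 × 36.71 = 73.4.
Round up to the next whole participant.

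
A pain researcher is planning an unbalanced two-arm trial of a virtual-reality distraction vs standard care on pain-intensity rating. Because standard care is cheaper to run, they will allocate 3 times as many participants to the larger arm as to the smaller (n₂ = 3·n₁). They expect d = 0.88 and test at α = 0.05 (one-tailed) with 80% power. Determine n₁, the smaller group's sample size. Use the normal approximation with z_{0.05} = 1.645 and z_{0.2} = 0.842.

With allocation ratio k = n₂/n₁ = 3, Var(x̄₁−x̄₂) = σ²(1/n₁ + 1/(k·n₁)) = σ²·(k+1)/(k·n₁).
So n₁ = (1 + 1/k)·((z_{α} + z_β)/d)² = 1.333 × (2.487/0.88)².
n₁ = 1.333 × 7.99 = 10.6.
Round up: n₁ = 11, giving n₂ = 3 × 11 = 33.

n₁ = 11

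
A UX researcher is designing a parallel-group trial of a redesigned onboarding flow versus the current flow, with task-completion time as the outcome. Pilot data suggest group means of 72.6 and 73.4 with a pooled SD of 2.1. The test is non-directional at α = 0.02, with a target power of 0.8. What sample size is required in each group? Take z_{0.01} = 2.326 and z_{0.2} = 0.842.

Cohen's d = |M₁ − M₂| / SD_pooled = |72.6 − 73.4| / 2.1 = 0.8 / 2.1 = 0.381.
For two independent groups with equal n: n = 2·((z_{α/2} + z_β) / d)².
z_{α/2} + z_β = 2.326 + 0.842 = 3.168.
n = 2 × (3.168 / 0.381)² = 2 × 8.315² = 2 × 69.14 = 138.3.
Round up to the next whole participant.

n = 139 per group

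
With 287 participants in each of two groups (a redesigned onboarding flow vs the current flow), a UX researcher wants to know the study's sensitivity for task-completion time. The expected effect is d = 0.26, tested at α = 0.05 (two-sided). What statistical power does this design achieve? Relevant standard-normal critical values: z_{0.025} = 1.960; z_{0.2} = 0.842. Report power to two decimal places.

power ≈ 0.88

For two equal groups, power = Φ(d·√(n/2) − z_{α/2}).
d·√(n/2) = 0.26 × √(287/2) = 0.26 × 11.979 = 3.115.
z_β = 3.115 − 1.960 = 1.155.
Power = Φ(1.155) = 0.876.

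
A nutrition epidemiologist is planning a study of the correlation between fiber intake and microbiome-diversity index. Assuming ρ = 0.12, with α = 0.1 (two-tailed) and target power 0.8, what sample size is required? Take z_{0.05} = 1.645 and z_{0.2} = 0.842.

Fisher's z: C = ½·ln((1+r)/(1−r)) = ½·ln(1.2727) = 0.1206.
n = ((z_{α/2} + z_β)/C)² + 3.
(1.645 + 0.842) / 0.1206 = 2.487 / 0.1206 = 20.622.
n = 20.622² + 3 = 425.26 + 3 = 428.3.
Round up.

n = 429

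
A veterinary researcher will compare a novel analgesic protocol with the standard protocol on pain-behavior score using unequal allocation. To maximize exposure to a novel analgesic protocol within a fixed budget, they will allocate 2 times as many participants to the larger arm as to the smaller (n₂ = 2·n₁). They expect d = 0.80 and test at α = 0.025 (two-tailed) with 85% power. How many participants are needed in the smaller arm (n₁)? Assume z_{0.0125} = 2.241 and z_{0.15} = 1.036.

n₁ = 26

With allocation ratio k = n₂/n₁ = 2, Var(x̄₁−x̄₂) = σ²(1/n₁ + 1/(k·n₁)) = σ²·(k+1)/(k·n₁).
So n₁ = (1 + 1/k)·((z_{α/2} + z_β)/d)² = 1.500 × (3.277/0.80)².
n₁ = 1.500 × 16.78 = 25.2.
Round up: n₁ = 26, giving n₂ = 2 × 26 = 52.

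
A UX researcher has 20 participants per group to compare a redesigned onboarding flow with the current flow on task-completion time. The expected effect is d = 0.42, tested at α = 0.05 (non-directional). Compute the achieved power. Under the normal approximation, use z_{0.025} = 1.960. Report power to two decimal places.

power ≈ 0.26

For two equal groups, power = Φ(d·√(n/2) − z_{α/2}).
d·√(n/2) = 0.42 × √(20/2) = 0.42 × 3.162 = 1.328.
z_β = 1.328 − 1.960 = -0.632.
Power = Φ(-0.632) = 0.264.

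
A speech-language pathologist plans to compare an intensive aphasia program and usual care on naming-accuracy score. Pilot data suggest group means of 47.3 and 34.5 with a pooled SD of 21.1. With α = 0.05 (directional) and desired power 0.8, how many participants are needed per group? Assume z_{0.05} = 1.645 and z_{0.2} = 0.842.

n = 34 per group

Cohen's d = |M₁ − M₂| / SD_pooled = |47.3 − 34.5| / 21.1 = 12.8 / 21.1 = 0.607.
For two independent groups with equal n: n = 2·((z_{α} + z_β) / d)².
z_{α} + z_β = 1.645 + 0.842 = 2.487.
n = 2 × (2.487 / 0.607)² = 2 × 4.097² = 2 × 16.79 = 33.6.
Round up to the next whole participant.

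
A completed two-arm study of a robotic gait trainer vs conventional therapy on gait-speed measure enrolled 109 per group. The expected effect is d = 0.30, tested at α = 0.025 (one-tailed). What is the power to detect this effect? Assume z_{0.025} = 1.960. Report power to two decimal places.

power ≈ 0.60

For two equal groups, power = Φ(d·√(n/2) − z_{α}).
d·√(n/2) = 0.30 × √(109/2) = 0.30 × 7.382 = 2.215.
z_β = 2.215 − 1.960 = 0.255.
Power = Φ(0.255) = 0.601.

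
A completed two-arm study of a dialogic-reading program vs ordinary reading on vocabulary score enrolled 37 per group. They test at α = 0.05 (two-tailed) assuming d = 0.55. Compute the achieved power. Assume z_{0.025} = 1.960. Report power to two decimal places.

For two equal groups, power = Φ(d·√(n/2) − z_{α/2}).
d·√(n/2) = 0.55 × √(37/2) = 0.55 × 4.301 = 2.366.
z_β = 2.366 − 1.960 = 0.406.
Power = Φ(0.406) = 0.657.

power ≈ 0.66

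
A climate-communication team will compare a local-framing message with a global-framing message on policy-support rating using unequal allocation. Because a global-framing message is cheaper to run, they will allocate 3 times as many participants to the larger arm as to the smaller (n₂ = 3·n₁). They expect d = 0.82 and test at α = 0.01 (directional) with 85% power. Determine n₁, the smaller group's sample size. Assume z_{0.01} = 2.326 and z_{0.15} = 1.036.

With allocation ratio k = n₂/n₁ = 3, Var(x̄₁−x̄₂) = σ²(1/n₁ + 1/(k·n₁)) = σ²·(k+1)/(k·n₁).
So n₁ = (1 + 1/k)·((z_{α} + z_β)/d)² = 1.333 × (3.362/0.82)².
n₁ = 1.333 × 16.81 = 22.4.
Round up: n₁ = 23, giving n₂ = 3 × 23 = 69.

n₁ = 23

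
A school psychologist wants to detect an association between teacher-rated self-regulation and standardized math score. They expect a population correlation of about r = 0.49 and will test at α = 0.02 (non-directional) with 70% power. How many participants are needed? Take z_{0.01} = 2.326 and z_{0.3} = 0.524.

n = 32

Fisher's z: C = ½·ln((1+r)/(1−r)) = ½·ln(2.9216) = 0.5361.
n = ((z_{α/2} + z_β)/C)² + 3.
(2.326 + 0.524) / 0.5361 = 2.850 / 0.5361 = 5.316.
n = 5.316² + 3 = 28.26 + 3 = 31.3.
Round up.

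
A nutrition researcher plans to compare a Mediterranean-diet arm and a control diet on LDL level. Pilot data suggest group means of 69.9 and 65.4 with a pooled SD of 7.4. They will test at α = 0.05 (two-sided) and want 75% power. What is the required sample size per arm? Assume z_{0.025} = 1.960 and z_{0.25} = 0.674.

Cohen's d = |M₁ − M₂| / SD_pooled = |69.9 − 65.4| / 7.4 = 4.5 / 7.4 = 0.608.
For two independent groups with equal n: n = 2·((z_{α/2} + z_β) / d)².
z_{α/2} + z_β = 1.960 + 0.674 = 2.634.
n = 2 × (2.634 / 0.608)² = 2 × 4.332² = 2 × 18.77 = 37.5.
Round up to the next whole participant.

n = 38 per group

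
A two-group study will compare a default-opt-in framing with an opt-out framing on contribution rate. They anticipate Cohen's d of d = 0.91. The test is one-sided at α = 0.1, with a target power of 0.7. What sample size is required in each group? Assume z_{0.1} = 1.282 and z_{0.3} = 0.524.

For two independent groups with equal n: n = 2·((z_{α} + z_β) / d)².
z_{α} + z_β = 1.282 + 0.524 = 1.806.
n = 2 × (1.806 / 0.91)² = 2 × 1.985² = 2 × 3.94 = 7.9.
Round up to the next whole participant.

n = 8 per group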